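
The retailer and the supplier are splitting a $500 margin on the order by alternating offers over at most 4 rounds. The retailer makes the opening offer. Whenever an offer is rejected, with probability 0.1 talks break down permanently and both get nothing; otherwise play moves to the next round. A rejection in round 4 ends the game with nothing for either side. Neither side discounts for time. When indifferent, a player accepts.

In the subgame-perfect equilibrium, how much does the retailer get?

Round 4 (the supplier proposes): rejection yields 0 for the retailer; the supplier offers 0 and keeps 500.
Round 3 (the retailer proposes): rejecting gives the supplier an expected 0.9 × 500 = 450, so the retailer offers 450, keeping 50.
Round 2 (the supplier proposes): rejecting gives the retailer an expected 0.9 × 50 = 45. The supplier offers 45 and keeps 500 − 45 = 455.
Round 1 (the retailer proposes): rejecting gives the supplier an expected 0.9 × 455 = 409.5. The retailer offers 409.5 and keeps 500 − 409.5 = 90.5.

90.5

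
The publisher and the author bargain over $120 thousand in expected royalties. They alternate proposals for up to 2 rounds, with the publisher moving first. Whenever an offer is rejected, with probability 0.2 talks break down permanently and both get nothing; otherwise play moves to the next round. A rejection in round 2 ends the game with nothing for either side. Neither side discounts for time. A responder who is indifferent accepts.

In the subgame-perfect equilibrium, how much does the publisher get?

24

Round 2 (the author proposes): the publisher will accept anything ≥ 0, so the author offers 0 and keeps 120.
Round 1 (the publisher proposes): rejecting gives the author an expected 0.8 × 120 = 96. The publisher offers 96 and keeps 120 − 96 = 24.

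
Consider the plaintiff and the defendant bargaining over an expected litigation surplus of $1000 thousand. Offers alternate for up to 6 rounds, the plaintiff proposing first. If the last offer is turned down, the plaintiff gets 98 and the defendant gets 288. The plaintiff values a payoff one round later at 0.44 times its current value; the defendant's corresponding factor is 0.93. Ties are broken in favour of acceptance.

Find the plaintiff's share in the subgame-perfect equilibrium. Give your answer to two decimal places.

125.63

Round 6 (the defendant proposes): the plaintiff gets 98 if talks fail, so the defendant offers 98 and keeps 902.
Round 5 (the plaintiff proposes): the defendant can get 902 next round, worth 0.93 × 902 = 838.86 now. The plaintiff offers 838.86 and keeps 1000 − 838.86 = 161.14.
Round 4 (the defendant proposes): the plaintiff can get 161.14 next round, worth 0.44 × 161.14 = 70.9016 now; the defendant offers that and keeps 929.0984.
Round 3 (the plaintiff proposes): the defendant can get 929.0984 next round, worth 0.93 × 929.0984 = 864.061512 now; the plaintiff offers that and keeps 135.938488.
Round 2 (the defendant proposes): the plaintiff can get 135.938488 next round, worth 0.44 × 135.938488 = 59.81293472 now, so the defendant offers 59.81293472, keeping 940.18706528.
Round 1 (the plaintiff proposes): the defendant can get 940.18706528 next round, worth 0.93 × 940.18706528 = 874.3739707104 now. The plaintiff offers 874.3739707104 and keeps 1000 − 874.3739707104 = 125.6260292896.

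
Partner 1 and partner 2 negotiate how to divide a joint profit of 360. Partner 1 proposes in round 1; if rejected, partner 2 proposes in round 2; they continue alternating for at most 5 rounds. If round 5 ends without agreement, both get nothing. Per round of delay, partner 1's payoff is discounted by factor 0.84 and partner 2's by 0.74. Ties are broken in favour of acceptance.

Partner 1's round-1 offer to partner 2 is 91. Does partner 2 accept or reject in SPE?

Round 5 (partner 1 proposes): rejection yields 0 for partner 2; partner 1 offers 0 and keeps 360.
Round 4 (partner 2 proposes): partner 1 can get 360 next round, worth 0.84 × 360 = 302.4 now, so partner 2 offers 302.4, keeping 57.6.
Round 3 (partner 1 proposes): partner 2 can get 57.6 next round, worth 0.74 × 57.6 = 42.624 now; partner 1 offers that and keeps 317.376.
Round 2 (partner 2 proposes): partner 1 can get 317.376 next round, worth 0.84 × 317.376 = 266.59584 now. Partner 2 offers 266.59584 and keeps 360 − 266.59584 = 93.40416.
So by rejecting in round 1, partner 2 gets 93.40416 next round, worth 0.74 × 93.40416 = 69.1190784 now.
Offer 91 ≥ 69.1190784, so partner 2 accepts.

Accept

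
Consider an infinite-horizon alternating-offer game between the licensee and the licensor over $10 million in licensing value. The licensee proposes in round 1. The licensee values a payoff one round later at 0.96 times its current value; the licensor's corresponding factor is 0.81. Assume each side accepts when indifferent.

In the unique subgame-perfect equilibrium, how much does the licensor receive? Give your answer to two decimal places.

Let x be the licensee's share when the licensee proposes and y be the licensor's share when the licensor proposes.
The licensor accepts iff offered ≥ 0.81·y, so x = 10 − 0.81y. Symmetrically y = 10 − 0.96x.
Substituting: x = 10 − 0.81(10 − 0.96x), giving x(1 − 0.96·0.81) = 10(1 − 0.81).
So x = 10 × 0.19 / 0.2224 ≈ 8.5432, and the licensor receives 10 − x ≈ 1.4568.

1.46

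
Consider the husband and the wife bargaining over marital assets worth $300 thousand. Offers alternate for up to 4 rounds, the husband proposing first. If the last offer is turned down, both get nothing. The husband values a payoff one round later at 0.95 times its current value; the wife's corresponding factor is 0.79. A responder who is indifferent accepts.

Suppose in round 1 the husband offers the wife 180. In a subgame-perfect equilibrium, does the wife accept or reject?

Reject

Round 4 (the wife proposes): rejection yields 0 for the husband; the wife offers 0 and keeps 300.
Round 3 (the husband proposes): the wife can get 300 next round, worth 0.79 × 300 = 237 now; the husband offers that and keeps 63.
Round 2 (the wife proposes): the husband can get 63 next round, worth 0.95 × 63 = 59.85 now. The wife offers 59.85 and keeps 300 − 59.85 = 240.15.
So by rejecting in round 1, the wife gets 240.15 next round, worth 0.79 × 240.15 = 189.7185 now.
Offer 180 < 189.7185, so the wife rejects.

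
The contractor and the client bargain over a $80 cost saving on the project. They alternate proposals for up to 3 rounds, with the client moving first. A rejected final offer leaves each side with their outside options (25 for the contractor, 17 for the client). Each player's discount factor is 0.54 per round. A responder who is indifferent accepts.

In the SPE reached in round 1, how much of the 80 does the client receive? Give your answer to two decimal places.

Work backward from the last round.
Round 3 (the client proposes): the contractor gets 25 if talks fail, so the client offers 25 and keeps 55.
Round 2 (the contractor proposes): the client can get 55 next round, worth 0.54 × 55 = 29.7 now; the contractor offers that and keeps 50.3.
Round 1 (the client proposes): the contractor can get 50.3 next round, worth 0.54 × 50.3 = 27.162 now; the client offers that and keeps 52.838.

52.84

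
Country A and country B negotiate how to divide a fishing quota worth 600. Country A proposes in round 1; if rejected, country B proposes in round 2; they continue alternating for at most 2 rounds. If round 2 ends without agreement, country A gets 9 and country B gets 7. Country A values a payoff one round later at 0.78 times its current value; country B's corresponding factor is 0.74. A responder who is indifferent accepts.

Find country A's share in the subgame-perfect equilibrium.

Round 2 (country B proposes): country A gets 9 if talks fail, so country B offers 9 and keeps 591.
Round 1 (country A proposes): country B can get 591 next round, worth 0.74 × 591 = 437.34 now. Country A offers 437.34 and keeps 600 − 437.34 = 162.66.

162.66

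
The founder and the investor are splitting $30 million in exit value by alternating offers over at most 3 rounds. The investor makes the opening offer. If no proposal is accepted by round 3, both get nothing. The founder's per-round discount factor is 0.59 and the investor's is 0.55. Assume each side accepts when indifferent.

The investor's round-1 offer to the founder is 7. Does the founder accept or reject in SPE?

Round 3 (the investor proposes): rejection yields 0 for the founder; the investor offers 0 and keeps 30.
Round 2 (the founder proposes): the investor can get 30 next round, worth 0.55 × 30 = 16.5 now; the founder offers that and keeps 13.5.
So by rejecting in round 1, the founder gets 13.5 next round, worth 0.59 × 13.5 = 7.965 now.
Offer 7 < 7.965, so the founder rejects.

Reject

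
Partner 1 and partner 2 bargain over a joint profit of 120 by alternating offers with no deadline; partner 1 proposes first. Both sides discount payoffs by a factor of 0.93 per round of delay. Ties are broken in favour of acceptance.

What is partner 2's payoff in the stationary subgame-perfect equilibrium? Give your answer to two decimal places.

Let x be partner 1's share when partner 1 proposes and y be partner 2's share when partner 2 proposes.
Partner 2 accepts iff offered ≥ 0.93·y, so x = 120 − 0.93y. Symmetrically y = 120 − 0.93x.
Substituting: x = 120 − 0.93(120 − 0.93x), giving x(1 − 0.93·0.93) = 120(1 − 0.93).
So x = 120 × 0.07 / 0.1351 ≈ 62.1762, and partner 2 receives 120 − x ≈ 57.8238.

57.82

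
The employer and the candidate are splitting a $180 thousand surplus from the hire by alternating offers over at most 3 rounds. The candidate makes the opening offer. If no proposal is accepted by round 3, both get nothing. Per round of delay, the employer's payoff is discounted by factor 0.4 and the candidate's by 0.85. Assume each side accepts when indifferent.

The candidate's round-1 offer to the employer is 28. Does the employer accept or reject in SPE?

Work out the employer's continuation value if the offer is rejected.
Round 3 (the candidate proposes): the employer will accept anything ≥ 0, so the candidate offers 0 and keeps 180.
Round 2 (the employer proposes): the candidate can get 180 next round, worth 0.85 × 180 = 153 now; the employer offers that and keeps 27.
So by rejecting in round 1, the employer gets 27 next round, worth 0.4 × 27 = 10.8 now.
Offer 28 ≥ 10.8, so the employer accepts.

Accept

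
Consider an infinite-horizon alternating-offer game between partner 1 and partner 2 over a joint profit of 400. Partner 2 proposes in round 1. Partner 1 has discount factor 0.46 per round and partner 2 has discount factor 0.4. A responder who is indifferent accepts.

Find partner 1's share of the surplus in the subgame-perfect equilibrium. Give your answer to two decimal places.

135.29

When partner 2 proposes, partner 1 accepts any offer worth at least 0.46 times what partner 1 would get by proposing next round; and vice versa.
This gives x = 400 − 0.46y and y = 400 − 0.4x, where x and y are each side's share when it proposes.
Hence (1 − 0.46·0.4)x = 400(1 − 0.46), i.e. 0.816·x = 216.
x ≈ 264.7059; partner 1's share is 400 − x ≈ 135.2941.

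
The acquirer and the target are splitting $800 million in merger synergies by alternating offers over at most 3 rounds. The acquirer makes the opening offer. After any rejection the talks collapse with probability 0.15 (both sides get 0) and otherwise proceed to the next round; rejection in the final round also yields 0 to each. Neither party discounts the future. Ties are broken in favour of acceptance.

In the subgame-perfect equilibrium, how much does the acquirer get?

698

By backward induction:
Round 3 (the acquirer proposes): the target will accept anything ≥ 0, so the acquirer offers 0 and keeps 800.
Round 2 (the target proposes): rejecting gives the acquirer an expected 0.85 × 800 = 680. The target offers 680 and keeps 800 − 680 = 120.
Round 1 (the acquirer proposes): rejecting gives the target an expected 0.85 × 120 = 102, so the acquirer offers 102, keeping 698.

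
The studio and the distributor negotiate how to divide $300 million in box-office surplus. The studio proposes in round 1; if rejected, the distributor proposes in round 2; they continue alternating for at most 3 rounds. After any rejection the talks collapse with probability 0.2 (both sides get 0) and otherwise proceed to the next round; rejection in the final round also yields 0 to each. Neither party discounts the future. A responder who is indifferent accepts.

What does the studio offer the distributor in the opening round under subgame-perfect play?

By backward induction:
Round 3 (the studio proposes): the distributor will accept anything ≥ 0, so the studio offers 0 and keeps 300.
Round 2 (the distributor proposes): rejecting gives the studio an expected 0.8 × 300 = 240, so the distributor offers 240, keeping 60.
Round 1 (the studio proposes): rejecting gives the distributor an expected 0.8 × 60 = 48, so the studio offers 48, keeping 252.

48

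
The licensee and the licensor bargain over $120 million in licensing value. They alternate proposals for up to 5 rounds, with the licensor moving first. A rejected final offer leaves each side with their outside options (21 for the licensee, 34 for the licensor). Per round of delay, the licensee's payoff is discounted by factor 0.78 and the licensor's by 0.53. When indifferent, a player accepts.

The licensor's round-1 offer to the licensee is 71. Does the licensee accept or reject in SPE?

Accept

Work out the licensee's continuation value if the offer is rejected.
Round 5 (the licensor proposes): the licensee gets 21 if talks fail, so the licensor offers 21 and keeps 99.
Round 4 (the licensee proposes): the licensor can get 99 next round, worth 0.53 × 99 = 52.47 now, so the licensee offers 52.47, keeping 67.53.
Round 3 (the licensor proposes): the licensee can get 67.53 next round, worth 0.78 × 67.53 = 52.6734 now. The licensor offers 52.6734 and keeps 120 − 52.6734 = 67.3266.
Round 2 (the licensee proposes): the licensor can get 67.3266 next round, worth 0.53 × 67.3266 = 35.683098 now; the licensee offers that and keeps 84.316902.
So by rejecting in round 1, the licensee gets 84.316902 next round, worth 0.78 × 84.316902 = 65.76718356 now.
Offer 71 ≥ 65.76718356, so the licensee accepts.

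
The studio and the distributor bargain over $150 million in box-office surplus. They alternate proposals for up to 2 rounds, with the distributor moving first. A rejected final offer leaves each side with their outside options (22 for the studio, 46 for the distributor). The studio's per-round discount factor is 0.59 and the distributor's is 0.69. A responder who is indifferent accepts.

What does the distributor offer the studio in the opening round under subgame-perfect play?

61.36

Round 2 (the studio proposes): the distributor gets 46 if talks fail, so the studio offers 46 and keeps 104.
Round 1 (the distributor proposes): the studio can get 104 next round, worth 0.59 × 104 = 61.36 now. The distributor offers 61.36 and keeps 150 − 61.36 = 88.64.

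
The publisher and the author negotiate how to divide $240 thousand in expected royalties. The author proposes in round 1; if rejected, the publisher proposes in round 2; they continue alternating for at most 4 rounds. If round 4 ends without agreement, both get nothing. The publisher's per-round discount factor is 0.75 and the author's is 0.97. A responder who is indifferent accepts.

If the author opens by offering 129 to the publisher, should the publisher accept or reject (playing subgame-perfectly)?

Round 4 (the publisher proposes): the author will accept anything ≥ 0, so the publisher offers 0 and keeps 240.
Round 3 (the author proposes): the publisher can get 240 next round, worth 0.75 × 240 = 180 now, so the author offers 180, keeping 60.
Round 2 (the publisher proposes): the author can get 60 next round, worth 0.97 × 60 = 58.2 now. The publisher offers 58.2 and keeps 240 − 58.2 = 181.8.
So by rejecting in round 1, the publisher gets 181.8 next round, worth 0.75 × 181.8 = 136.35 now.
Offer 129 < 136.35, so the publisher rejects.

Reject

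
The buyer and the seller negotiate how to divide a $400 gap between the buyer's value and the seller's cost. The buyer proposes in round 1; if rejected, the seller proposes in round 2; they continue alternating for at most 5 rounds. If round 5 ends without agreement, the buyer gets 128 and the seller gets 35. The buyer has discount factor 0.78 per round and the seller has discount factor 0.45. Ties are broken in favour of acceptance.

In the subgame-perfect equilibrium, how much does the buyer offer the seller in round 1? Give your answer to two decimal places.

Round 5 (the buyer proposes): the seller gets 35 if talks fail, so the buyer offers 35 and keeps 365.
Round 4 (the seller proposes): the buyer can get 365 next round, worth 0.78 × 365 = 284.7 now, so the seller offers 284.7, keeping 115.3.
Round 3 (the buyer proposes): the seller can get 115.3 next round, worth 0.45 × 115.3 = 51.885 now; the buyer offers that and keeps 348.115.
Round 2 (the seller proposes): the buyer can get 348.115 next round, worth 0.78 × 348.115 = 271.5297 now. The seller offers 271.5297 and keeps 400 − 271.5297 = 128.4703.
Round 1 (the buyer proposes): the seller can get 128.4703 next round, worth 0.45 × 128.4703 = 57.811635 now. The buyer offers 57.811635 and keeps 400 − 57.811635 = 342.188365.

57.81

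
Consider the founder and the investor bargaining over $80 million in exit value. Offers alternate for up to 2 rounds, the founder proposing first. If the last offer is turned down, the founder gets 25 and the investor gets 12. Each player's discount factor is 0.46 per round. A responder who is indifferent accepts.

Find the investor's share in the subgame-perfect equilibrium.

Work backward from the last round.
Round 2 (the investor proposes): the founder gets 25 if talks fail, so the investor offers 25 and keeps 55.
Round 1 (the founder proposes): the investor can get 55 next round, worth 0.46 × 55 = 25.3 now, so the founder offers 25.3, keeping 54.7.

25.3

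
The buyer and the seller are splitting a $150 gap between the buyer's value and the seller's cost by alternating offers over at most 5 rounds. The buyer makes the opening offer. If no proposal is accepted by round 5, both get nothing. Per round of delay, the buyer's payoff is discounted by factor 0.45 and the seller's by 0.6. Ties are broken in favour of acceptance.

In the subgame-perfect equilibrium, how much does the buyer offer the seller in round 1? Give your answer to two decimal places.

Work backward from the last round.
Round 5 (the buyer proposes): the seller will accept anything ≥ 0, so the buyer offers 0 and keeps 150.
Round 4 (the seller proposes): the buyer can get 150 next round, worth 0.45 × 150 = 67.5 now. The seller offers 67.5 and keeps 150 − 67.5 = 82.5.
Round 3 (the buyer proposes): the seller can get 82.5 next round, worth 0.6 × 82.5 = 49.5 now. The buyer offers 49.5 and keeps 150 − 49.5 = 100.5.
Round 2 (the seller proposes): the buyer can get 100.5 next round, worth 0.45 × 100.5 = 45.225 now, so the seller offers 45.225, keeping 104.775.
Round 1 (the buyer proposes): the seller can get 104.775 next round, worth 0.6 × 104.775 = 62.865 now, so the buyer offers 62.865, keeping 87.135.

62.87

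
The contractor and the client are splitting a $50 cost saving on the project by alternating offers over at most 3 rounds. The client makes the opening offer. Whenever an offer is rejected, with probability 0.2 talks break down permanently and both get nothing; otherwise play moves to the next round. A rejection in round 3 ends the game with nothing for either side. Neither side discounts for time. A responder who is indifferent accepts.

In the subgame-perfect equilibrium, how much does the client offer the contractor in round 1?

By backward induction:
Round 3 (the client proposes): the contractor will accept anything ≥ 0, so the client offers 0 and keeps 50.
Round 2 (the contractor proposes): rejecting gives the client an expected 0.8 × 50 = 40; the contractor offers that and keeps 10.
Round 1 (the client proposes): rejecting gives the contractor an expected 0.8 × 10 = 8, so the client offers 8, keeping 42.

8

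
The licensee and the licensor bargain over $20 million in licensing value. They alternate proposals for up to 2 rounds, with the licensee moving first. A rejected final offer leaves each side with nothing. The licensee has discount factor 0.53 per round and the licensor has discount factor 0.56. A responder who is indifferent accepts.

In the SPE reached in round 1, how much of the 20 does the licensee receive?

Round 2 (the licensor proposes): the licensee will accept anything ≥ 0, so the licensor offers 0 and keeps 20.
Round 1 (the licensee proposes): the licensor can get 20 next round, worth 0.56 × 20 = 11.2 now, so the licensee offers 11.2, keeping 8.8.

8.8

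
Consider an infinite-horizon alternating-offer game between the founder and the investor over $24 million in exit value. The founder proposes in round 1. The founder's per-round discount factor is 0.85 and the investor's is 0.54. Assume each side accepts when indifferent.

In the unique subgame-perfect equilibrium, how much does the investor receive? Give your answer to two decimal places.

3.59

When the founder proposes, the investor accepts any offer worth at least 0.54 times what the investor would get by proposing next round; and vice versa.
This gives x = 24 − 0.54y and y = 24 − 0.85x, where x and y are each side's share when it proposes.
Hence (1 − 0.54·0.85)x = 24(1 − 0.54), i.e. 0.541·x = 11.04.
x ≈ 20.4067; the investor's share is 24 − x ≈ 3.5933.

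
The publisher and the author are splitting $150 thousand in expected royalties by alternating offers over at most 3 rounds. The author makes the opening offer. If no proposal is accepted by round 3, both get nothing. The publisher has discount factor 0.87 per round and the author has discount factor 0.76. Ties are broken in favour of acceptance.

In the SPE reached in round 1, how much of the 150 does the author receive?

Round 3 (the author proposes): rejection yields 0 for the publisher; the author offers 0 and keeps 150.
Round 2 (the publisher proposes): the author can get 150 next round, worth 0.76 × 150 = 114 now; the publisher offers that and keeps 36.
Round 1 (the author proposes): the publisher can get 36 next round, worth 0.87 × 36 = 31.32 now, so the author offers 31.32, keeping 118.68.

118.68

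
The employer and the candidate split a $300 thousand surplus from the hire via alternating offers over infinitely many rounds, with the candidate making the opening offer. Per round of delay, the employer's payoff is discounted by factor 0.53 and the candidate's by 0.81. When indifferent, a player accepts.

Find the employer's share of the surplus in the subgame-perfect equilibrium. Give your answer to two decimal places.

52.93

When the candidate proposes, the employer accepts any offer worth at least 0.53 times what the employer would get by proposing next round; and vice versa.
This gives x = 300 − 0.53y and y = 300 − 0.81x, where x and y are each side's share when it proposes.
Hence (1 − 0.53·0.81)x = 300(1 − 0.53), i.e. 0.5707·x = 141.
x ≈ 247.0650; the employer's share is 300 − x ≈ 52.9350.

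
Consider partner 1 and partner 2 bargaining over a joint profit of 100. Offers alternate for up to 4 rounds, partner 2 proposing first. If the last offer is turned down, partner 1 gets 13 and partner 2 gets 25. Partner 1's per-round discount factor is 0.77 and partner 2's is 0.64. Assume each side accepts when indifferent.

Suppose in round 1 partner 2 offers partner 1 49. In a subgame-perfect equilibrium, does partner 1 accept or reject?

Reject

Round 4 (partner 1 proposes): partner 2 gets 25 if talks fail, so partner 1 offers 25 and keeps 75.
Round 3 (partner 2 proposes): partner 1 can get 75 next round, worth 0.77 × 75 = 57.75 now; partner 2 offers that and keeps 42.25.
Round 2 (partner 1 proposes): partner 2 can get 42.25 next round, worth 0.64 × 42.25 = 27.04 now; partner 1 offers that and keeps 72.96.
So by rejecting in round 1, partner 1 gets 72.96 next round, worth 0.77 × 72.96 = 56.1792 now.
Offer 49 < 56.1792, so partner 1 rejects.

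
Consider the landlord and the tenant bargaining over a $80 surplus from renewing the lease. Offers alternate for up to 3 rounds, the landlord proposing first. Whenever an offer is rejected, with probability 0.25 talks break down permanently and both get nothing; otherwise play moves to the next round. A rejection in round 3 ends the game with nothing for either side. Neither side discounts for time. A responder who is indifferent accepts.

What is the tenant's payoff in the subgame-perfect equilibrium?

By backward induction:
Round 3 (the landlord proposes): the tenant will accept anything ≥ 0, so the landlord offers 0 and keeps 80.
Round 2 (the tenant proposes): rejecting gives the landlord an expected 0.75 × 80 = 60, so the tenant offers 60, keeping 20.
Round 1 (the landlord proposes): rejecting gives the tenant an expected 0.75 × 20 = 15, so the landlord offers 15, keeping 65.

15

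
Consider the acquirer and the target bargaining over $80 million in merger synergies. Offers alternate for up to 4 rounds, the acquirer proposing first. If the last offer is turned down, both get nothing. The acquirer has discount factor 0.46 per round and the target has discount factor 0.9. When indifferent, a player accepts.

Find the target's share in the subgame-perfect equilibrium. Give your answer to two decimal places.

Solve by backward induction from round 4.
Round 4 (the target proposes): the acquirer will accept anything ≥ 0, so the target offers 0 and keeps 80.
Round 3 (the acquirer proposes): the target can get 80 next round, worth 0.9 × 80 = 72 now, so the acquirer offers 72, keeping 8.
Round 2 (the target proposes): the acquirer can get 8 next round, worth 0.46 × 8 = 3.68 now. The target offers 3.68 and keeps 80 − 3.68 = 76.32.
Round 1 (the acquirer proposes): the target can get 76.32 next round, worth 0.9 × 76.32 = 68.688 now, so the acquirer offers 68.688, keeping 11.312.

68.69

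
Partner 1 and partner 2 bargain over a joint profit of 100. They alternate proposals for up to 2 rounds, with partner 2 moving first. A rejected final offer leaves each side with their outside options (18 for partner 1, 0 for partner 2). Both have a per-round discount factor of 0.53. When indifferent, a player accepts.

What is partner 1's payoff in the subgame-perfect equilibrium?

53

By backward induction:
Round 2 (partner 1 proposes): rejection yields 0 for partner 2; partner 1 offers 0 and keeps 100.
Round 1 (partner 2 proposes): partner 1 can get 100 next round, worth 0.53 × 100 = 53 now, so partner 2 offers 53, keeping 47.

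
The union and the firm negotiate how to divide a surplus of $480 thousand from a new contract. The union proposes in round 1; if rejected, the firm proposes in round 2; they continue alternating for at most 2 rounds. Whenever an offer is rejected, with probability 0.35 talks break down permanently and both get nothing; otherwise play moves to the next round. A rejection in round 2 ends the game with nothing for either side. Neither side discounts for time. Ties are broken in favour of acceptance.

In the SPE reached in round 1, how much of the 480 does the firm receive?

Round 2 (the firm proposes): rejection yields 0 for the union; the firm offers 0 and keeps 480.
Round 1 (the union proposes): rejecting gives the firm an expected 0.65 × 480 = 312. The union offers 312 and keeps 480 − 312 = 168.

312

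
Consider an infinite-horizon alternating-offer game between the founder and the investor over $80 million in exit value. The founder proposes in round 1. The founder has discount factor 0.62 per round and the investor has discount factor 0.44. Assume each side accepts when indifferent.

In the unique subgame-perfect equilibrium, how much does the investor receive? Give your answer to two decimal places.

18.39

In a stationary SPE each proposer offers the other exactly their discounted continuation value.
If the founder keeps x when proposing and the investor keeps y when proposing, then x = 80 − 0.44y and y = 80 − 0.62x.
Solving: x = 80(1 − 0.44) / (1 − 0.62·0.44) = 44.8 / 0.7272 ≈ 61.6062.
The investor gets 80 − 61.6062 ≈ 18.3938.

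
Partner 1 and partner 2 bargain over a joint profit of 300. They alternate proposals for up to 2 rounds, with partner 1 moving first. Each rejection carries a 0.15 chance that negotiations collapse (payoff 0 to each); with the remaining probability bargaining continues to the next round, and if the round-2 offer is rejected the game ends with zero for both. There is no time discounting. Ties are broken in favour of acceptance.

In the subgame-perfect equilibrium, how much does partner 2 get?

255

Round 2 (partner 2 proposes): partner 1 will accept anything ≥ 0, so partner 2 offers 0 and keeps 300.
Round 1 (partner 1 proposes): rejecting gives partner 2 an expected 0.85 × 300 = 255, so partner 1 offers 255, keeping 45.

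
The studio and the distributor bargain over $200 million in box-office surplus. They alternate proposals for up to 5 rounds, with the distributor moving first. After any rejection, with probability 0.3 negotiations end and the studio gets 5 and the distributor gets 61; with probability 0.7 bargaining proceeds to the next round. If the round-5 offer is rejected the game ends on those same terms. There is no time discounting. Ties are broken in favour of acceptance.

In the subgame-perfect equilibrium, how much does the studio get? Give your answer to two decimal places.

Round 5 (the distributor proposes): the studio gets 5 if talks fail, so the distributor offers 5 and keeps 195.
Round 4 (the studio proposes): rejecting gives the distributor an expected 0.7 × 195 + 0.3 × 61 = 154.8, so the studio offers 154.8, keeping 45.2.
Round 3 (the distributor proposes): rejecting gives the studio an expected 0.7 × 45.2 + 0.3 × 5 = 33.14, so the distributor offers 33.14, keeping 166.86.
Round 2 (the studio proposes): rejecting gives the distributor an expected 0.7 × 166.86 + 0.3 × 61 = 135.102, so the studio offers 135.102, keeping 64.898.
Round 1 (the distributor proposes): rejecting gives the studio an expected 0.7 × 64.898 + 0.3 × 5 = 46.9286. The distributor offers 46.9286 and keeps 200 − 46.9286 = 153.0714.

46.93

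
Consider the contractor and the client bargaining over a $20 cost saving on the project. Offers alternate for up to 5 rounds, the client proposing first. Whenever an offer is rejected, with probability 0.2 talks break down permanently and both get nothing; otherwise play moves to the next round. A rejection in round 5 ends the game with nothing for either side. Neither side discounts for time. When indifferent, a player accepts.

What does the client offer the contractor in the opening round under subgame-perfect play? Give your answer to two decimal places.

5.25

Round 5 (the client proposes): rejection yields 0 for the contractor; the client offers 0 and keeps 20.
Round 4 (the contractor proposes): rejecting gives the client an expected 0.8 × 20 = 16, so the contractor offers 16, keeping 4.
Round 3 (the client proposes): rejecting gives the contractor an expected 0.8 × 4 = 3.2. The client offers 3.2 and keeps 20 − 3.2 = 16.8.
Round 2 (the contractor proposes): rejecting gives the client an expected 0.8 × 16.8 = 13.44, so the contractor offers 13.44, keeping 6.56.
Round 1 (the client proposes): rejecting gives the contractor an expected 0.8 × 6.56 = 5.248; the client offers that and keeps 14.752.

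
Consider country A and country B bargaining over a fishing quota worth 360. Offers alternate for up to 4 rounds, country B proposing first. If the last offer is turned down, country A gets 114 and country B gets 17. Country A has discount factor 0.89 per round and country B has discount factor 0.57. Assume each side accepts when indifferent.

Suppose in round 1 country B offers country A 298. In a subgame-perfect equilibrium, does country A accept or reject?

Work out country A's continuation value if the offer is rejected.
Round 4 (country A proposes): country B gets 17 if talks fail, so country A offers 17 and keeps 343.
Round 3 (country B proposes): country A can get 343 next round, worth 0.89 × 343 = 305.27 now, so country B offers 305.27, keeping 54.73.
Round 2 (country A proposes): country B can get 54.73 next round, worth 0.57 × 54.73 = 31.1961 now; country A offers that and keeps 328.8039.
So by rejecting in round 1, country A gets 328.8039 next round, worth 0.89 × 328.8039 = 292.635471 now.
Offer 298 ≥ 292.635471, so country A accepts.

Accept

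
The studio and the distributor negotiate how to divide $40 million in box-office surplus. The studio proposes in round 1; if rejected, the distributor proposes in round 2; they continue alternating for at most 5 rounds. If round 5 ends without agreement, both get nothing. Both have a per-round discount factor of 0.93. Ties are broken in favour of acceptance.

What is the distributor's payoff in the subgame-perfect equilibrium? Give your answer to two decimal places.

4.86

Round 5 (the studio proposes): rejection yields 0 for the distributor; the studio offers 0 and keeps 40.
Round 4 (the distributor proposes): the studio can get 40 next round, worth 0.93 × 40 = 37.2 now, so the distributor offers 37.2, keeping 2.8.
Round 3 (the studio proposes): the distributor can get 2.8 next round, worth 0.93 × 2.8 = 2.604 now. The studio offers 2.604 and keeps 40 − 2.604 = 37.396.
Round 2 (the distributor proposes): the studio can get 37.396 next round, worth 0.93 × 37.396 = 34.77828 now; the distributor offers that and keeps 5.22172.
Round 1 (the studio proposes): the distributor can get 5.22172 next round, worth 0.93 × 5.22172 = 4.8561996 now. The studio offers 4.8561996 and keeps 40 − 4.8561996 = 35.1438004.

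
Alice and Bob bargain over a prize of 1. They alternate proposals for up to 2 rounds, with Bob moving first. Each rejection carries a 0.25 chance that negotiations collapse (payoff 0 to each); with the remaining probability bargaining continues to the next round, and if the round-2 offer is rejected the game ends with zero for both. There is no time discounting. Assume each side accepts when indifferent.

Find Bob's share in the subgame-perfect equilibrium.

0.25

By backward induction:
Round 2 (Alice proposes): rejection yields 0 for Bob; Alice offers 0 and keeps 1.
Round 1 (Bob proposes): rejecting gives Alice an expected 0.75 × 1 = 0.75, so Bob offers 0.75, keeping 0.25.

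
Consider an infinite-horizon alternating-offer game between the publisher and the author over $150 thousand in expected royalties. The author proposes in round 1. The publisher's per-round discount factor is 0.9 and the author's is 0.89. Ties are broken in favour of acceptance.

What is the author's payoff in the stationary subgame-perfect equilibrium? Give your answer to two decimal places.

When the author proposes, the publisher accepts any offer worth at least 0.9 times what the publisher would get by proposing next round; and vice versa.
This gives x = 150 − 0.9y and y = 150 − 0.89x, where x and y are each side's share when it proposes.
Hence (1 − 0.9·0.89)x = 150(1 − 0.9), i.e. 0.199·x = 15.
x ≈ 75.3769; the publisher's share is 150 − x ≈ 74.6231.

75.38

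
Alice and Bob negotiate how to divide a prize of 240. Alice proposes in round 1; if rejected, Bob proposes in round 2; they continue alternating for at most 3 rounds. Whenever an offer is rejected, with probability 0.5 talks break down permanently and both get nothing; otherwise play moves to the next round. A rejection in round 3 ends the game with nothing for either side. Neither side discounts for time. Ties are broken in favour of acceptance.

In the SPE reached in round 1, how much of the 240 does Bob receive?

By backward induction:
Round 3 (Alice proposes): rejection yields 0 for Bob; Alice offers 0 and keeps 240.
Round 2 (Bob proposes): rejecting gives Alice an expected 0.5 × 240 = 120; Bob offers that and keeps 120.
Round 1 (Alice proposes): rejecting gives Bob an expected 0.5 × 120 = 60; Alice offers that and keeps 180.

60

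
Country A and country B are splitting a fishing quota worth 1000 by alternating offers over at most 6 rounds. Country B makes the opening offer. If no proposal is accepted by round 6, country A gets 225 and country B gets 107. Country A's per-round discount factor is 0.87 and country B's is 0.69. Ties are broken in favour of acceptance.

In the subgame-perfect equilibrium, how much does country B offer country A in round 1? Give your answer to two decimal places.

By backward induction:
Round 6 (country A proposes): country B gets 107 if talks fail, so country A offers 107 and keeps 893.
Round 5 (country B proposes): country A can get 893 next round, worth 0.87 × 893 = 776.91 now; country B offers that and keeps 223.09.
Round 4 (country A proposes): country B can get 223.09 next round, worth 0.69 × 223.09 = 153.9321 now, so country A offers 153.9321, keeping 846.0679.
Round 3 (country B proposes): country A can get 846.0679 next round, worth 0.87 × 846.0679 = 736.079073 now; country B offers that and keeps 263.920927.
Round 2 (country A proposes): country B can get 263.920927 next round, worth 0.69 × 263.920927 = 182.10543963 now; country A offers that and keeps 817.89456037.
Round 1 (country B proposes): country A can get 817.89456037 next round, worth 0.87 × 817.89456037 = 711.5682675219 now, so country B offers 711.5682675219, keeping 288.4317324781.

711.57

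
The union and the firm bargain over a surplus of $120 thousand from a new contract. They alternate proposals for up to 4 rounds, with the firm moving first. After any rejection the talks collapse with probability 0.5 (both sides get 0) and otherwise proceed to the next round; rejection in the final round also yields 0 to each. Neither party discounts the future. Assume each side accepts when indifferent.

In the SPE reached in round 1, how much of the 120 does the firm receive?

Round 4 (the union proposes): the firm will accept anything ≥ 0, so the union offers 0 and keeps 120.
Round 3 (the firm proposes): rejecting gives the union an expected 0.5 × 120 = 60. The firm offers 60 and keeps 120 − 60 = 60.
Round 2 (the union proposes): rejecting gives the firm an expected 0.5 × 60 = 30. The union offers 30 and keeps 120 − 30 = 90.
Round 1 (the firm proposes): rejecting gives the union an expected 0.5 × 90 = 45. The firm offers 45 and keeps 120 − 45 = 75.

75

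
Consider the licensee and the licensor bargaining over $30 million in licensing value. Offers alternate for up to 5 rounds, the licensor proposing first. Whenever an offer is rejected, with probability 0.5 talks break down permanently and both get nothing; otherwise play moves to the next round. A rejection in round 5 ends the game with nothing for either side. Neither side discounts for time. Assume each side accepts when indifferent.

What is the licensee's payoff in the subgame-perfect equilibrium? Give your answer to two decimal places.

Round 5 (the licensor proposes): rejection yields 0 for the licensee; the licensor offers 0 and keeps 30.
Round 4 (the licensee proposes): rejecting gives the licensor an expected 0.5 × 30 = 15, so the licensee offers 15, keeping 15.
Round 3 (the licensor proposes): rejecting gives the licensee an expected 0.5 × 15 = 7.5. The licensor offers 7.5 and keeps 30 − 7.5 = 22.5.
Round 2 (the licensee proposes): rejecting gives the licensor an expected 0.5 × 22.5 = 11.25, so the licensee offers 11.25, keeping 18.75.
Round 1 (the licensor proposes): rejecting gives the licensee an expected 0.5 × 18.75 = 9.375; the licensor offers that and keeps 20.625.

9.38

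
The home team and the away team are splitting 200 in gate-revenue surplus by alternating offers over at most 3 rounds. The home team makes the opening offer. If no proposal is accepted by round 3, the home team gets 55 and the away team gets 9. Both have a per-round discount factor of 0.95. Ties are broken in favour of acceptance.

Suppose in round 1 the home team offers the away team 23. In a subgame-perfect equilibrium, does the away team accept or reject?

Round 3 (the home team proposes): the away team gets 9 if talks fail, so the home team offers 9 and keeps 191.
Round 2 (the away team proposes): the home team can get 191 next round, worth 0.95 × 191 = 181.45 now. The away team offers 181.45 and keeps 200 − 181.45 = 18.55.
So by rejecting in round 1, the away team gets 18.55 next round, worth 0.95 × 18.55 = 17.6225 now.
Offer 23 ≥ 17.6225, so the away team accepts.

Accept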